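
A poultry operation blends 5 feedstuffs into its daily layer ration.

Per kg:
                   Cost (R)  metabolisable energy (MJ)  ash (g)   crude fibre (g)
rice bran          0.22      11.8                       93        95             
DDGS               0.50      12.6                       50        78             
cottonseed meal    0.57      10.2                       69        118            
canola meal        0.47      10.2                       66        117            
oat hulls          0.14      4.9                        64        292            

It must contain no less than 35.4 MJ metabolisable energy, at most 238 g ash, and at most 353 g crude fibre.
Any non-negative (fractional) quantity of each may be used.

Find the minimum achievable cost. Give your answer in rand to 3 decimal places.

Let x1 = kg of rice bran, x2 = kg of DDGS, x3 = kg of cottonseed meal, x4 = kg of canola meal, x5 = kg of oat hulls.
Minimise 0.22x1 + 0.5x2 + 0.57x3 + 0.47x4 + 0.14x5 with:
  11.8x1 + 12.6x2 + 10.2x3 + 10.2x4 + 4.9x5 ≥ 35.4   (metabolisable energy)
  93x1 + 50x2 + 69x3 + 66x4 + 64x5 ≤ 238   (ash)
  95x1 + 78x2 + 118x3 + 117x4 + 292x5 ≤ 353   (crude fibre)
  x1, x2, x3, x4, x5 ≥ 0.
The optimal basis is {rice bran, DDGS}; cottonseed meal, canola meal, oat hulls drop out. There the metabolisable energy and ash constraints are tight.
That vertex is x1 = 2.112, x2 = 0.8316.
Objective = 0.22·2.112 + 0.5·0.8316 = 0.88044.

R0.880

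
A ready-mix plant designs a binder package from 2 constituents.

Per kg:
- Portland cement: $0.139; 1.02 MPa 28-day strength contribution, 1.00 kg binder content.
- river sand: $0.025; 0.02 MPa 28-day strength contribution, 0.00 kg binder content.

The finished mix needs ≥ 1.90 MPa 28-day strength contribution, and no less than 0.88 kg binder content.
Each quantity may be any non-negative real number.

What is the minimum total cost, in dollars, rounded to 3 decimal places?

Let x1 = kg of Portland cement, x2 = kg of river sand.
Minimise 0.139x1 + 0.025x2 s.t.:
  1.02x1 + 0.02x2 ≥ 1.9   (28-day strength contribution)
  1x1 ≥ 0.88   (binder content)
  x1, x2 ≥ 0.
The optimal basis is {Portland cement}; river sand drops out. Binding constraint: 28-day strength contribution.
Optimal quantities: Portland cement = 1.863 kg.
Objective = 0.139·1.863 = 0.25896.

$0.259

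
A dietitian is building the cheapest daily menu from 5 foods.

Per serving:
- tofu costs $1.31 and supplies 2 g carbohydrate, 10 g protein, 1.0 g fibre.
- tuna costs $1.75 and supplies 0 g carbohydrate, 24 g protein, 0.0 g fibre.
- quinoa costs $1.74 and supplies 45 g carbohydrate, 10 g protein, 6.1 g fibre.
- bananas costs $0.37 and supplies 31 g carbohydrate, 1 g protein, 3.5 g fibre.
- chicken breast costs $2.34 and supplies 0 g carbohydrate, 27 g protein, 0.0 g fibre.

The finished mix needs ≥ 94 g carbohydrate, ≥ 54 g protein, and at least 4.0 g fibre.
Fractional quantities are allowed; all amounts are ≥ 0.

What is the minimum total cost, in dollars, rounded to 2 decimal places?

$4.84

Treat it as an LP. Let x1 = servings of tofu, x2 = servings of tuna, x3 = servings of quinoa, x4 = servings of bananas, x5 = servings of chicken breast.
Minimize 1.31x1 + 1.75x2 + 1.74x3 + 0.37x4 + 2.34x5 with:
  2x1 + 45x3 + 31x4 ≥ 94   (carbohydrate)
  10x1 + 24x2 + 10x3 + 1x4 + 27x5 ≥ 54   (protein)
  1x1 + 6.1x3 + 3.5x4 ≥ 4   (fibre)
  x1, x2, x3, x4, x5 ≥ 0.
The cheapest feasible vertex uses only tuna, bananas; tofu, quinoa, chicken breast are not used. There the carbohydrate and protein constraints are tight.
Optimal quantities: tuna = 2.124 servings, bananas = 3.032 servings.
Cost = 1.75·2.124 + 0.37·3.032 = 4.8388.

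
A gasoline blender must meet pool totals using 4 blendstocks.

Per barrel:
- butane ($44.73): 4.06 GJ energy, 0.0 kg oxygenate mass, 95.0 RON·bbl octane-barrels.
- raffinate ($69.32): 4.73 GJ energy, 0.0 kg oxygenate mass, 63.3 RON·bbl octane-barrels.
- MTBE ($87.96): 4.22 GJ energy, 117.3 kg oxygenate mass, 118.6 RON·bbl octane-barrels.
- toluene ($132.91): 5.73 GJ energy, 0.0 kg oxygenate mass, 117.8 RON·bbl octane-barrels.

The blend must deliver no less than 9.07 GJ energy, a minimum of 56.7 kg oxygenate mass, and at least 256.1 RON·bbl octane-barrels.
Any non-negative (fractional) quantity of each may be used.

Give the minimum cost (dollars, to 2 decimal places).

$136.11

Let x1 = barrels of butane, x2 = barrels of raffinate, x3 = barrels of MTBE, x4 = barrels of toluene.
min 44.73x1 + 69.32x2 + 87.96x3 + 132.91x4 with:
  4.06x1 + 4.73x2 + 4.22x3 + 5.73x4 ≥ 9.07   (energy)
  117.3x3 ≥ 56.7   (oxygenate mass)
  95x1 + 63.3x2 + 118.6x3 + 117.8x4 ≥ 256.1   (octane-barrels)
  x1, x2, x3, x4 ≥ 0.
The optimal basis is {butane, MTBE}; raffinate, toluene drop out. The oxygenate mass and octane-barrels requirements are met with equality.
That vertex is x1 = 2.0923, x3 = 0.48338.
Cost = 44.73·2.0923 + 87.96·0.48338 = 136.1067.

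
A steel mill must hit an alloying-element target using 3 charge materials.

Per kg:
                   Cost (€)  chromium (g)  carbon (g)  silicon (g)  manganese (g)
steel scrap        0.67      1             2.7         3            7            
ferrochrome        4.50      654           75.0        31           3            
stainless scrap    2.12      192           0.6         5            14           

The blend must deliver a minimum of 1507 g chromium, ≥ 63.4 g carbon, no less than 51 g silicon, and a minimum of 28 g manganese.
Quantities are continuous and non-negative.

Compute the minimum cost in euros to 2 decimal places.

Treat it as an LP. Let x1 = kg of steel scrap, x2 = kg of ferrochrome, x3 = kg of stainless scrap.
min 0.67x1 + 4.5x2 + 2.12x3 subject to:
  1x1 + 654x2 + 192x3 ≥ 1507   (chromium)
  2.7x1 + 75x2 + 0.6x3 ≥ 63.4   (carbon)
  3x1 + 31x2 + 5x3 ≥ 51   (silicon)
  7x1 + 3x2 + 14x3 ≥ 28   (manganese)
  x1, x2, x3 ≥ 0.
The optimal basis is {ferrochrome, stainless scrap}; steel scrap drops out. There the chromium and manganese constraints are tight.
Solving gives x2 = 1.832, x3 = 1.607.
Objective = 4.5·1.832 + 2.12·1.607 = 11.6508.

€11.65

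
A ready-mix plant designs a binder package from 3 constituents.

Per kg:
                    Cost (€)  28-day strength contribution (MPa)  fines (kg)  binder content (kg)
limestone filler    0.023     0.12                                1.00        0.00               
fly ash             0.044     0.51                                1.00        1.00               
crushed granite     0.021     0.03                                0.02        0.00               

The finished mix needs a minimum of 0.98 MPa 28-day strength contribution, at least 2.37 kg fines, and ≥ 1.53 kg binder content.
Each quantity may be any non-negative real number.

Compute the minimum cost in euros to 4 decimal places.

Let x1 = kg of limestone filler, x2 = kg of fly ash, x3 = kg of crushed granite.
min 0.023x1 + 0.044x2 + 0.021x3 subject to:
  0.12x1 + 0.51x2 + 0.03x3 ≥ 0.98   (28-day strength contribution)
  1x1 + 1x2 + 0.02x3 ≥ 2.37   (fines)
  1x2 ≥ 1.53   (binder content)
  x1, x2, x3 ≥ 0.
At the optimum only limestone filler, fly ash are positive (crushed granite = 0). Binding constraints: 28-day strength contribution and fines.
Solving gives x1 = 0.5864, x2 = 1.784.
Total cost: 0.023·0.5864 + 0.044·1.784 = 0.091983.

€0.0920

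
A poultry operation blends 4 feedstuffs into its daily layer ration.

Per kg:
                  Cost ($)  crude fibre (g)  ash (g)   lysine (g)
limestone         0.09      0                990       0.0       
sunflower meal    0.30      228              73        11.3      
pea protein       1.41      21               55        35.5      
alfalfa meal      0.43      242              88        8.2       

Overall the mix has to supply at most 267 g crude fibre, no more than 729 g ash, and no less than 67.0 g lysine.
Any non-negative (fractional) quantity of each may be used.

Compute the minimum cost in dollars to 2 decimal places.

Let x1 = kg of limestone, x2 = kg of sunflower meal, x3 = kg of pea protein, x4 = kg of alfalfa meal.
Minimize 0.09x1 + 0.3x2 + 1.41x3 + 0.43x4 subject to:
  228x2 + 21x3 + 242x4 ≤ 267   (crude fibre)
  990x1 + 73x2 + 55x3 + 88x4 ≤ 729   (ash)
  11.3x2 + 35.5x3 + 8.2x4 ≥ 67   (lysine)
  x1, x2, x3, x4 ≥ 0.
The optimal basis is {sunflower meal, pea protein}; limestone, alfalfa meal drop out. There the crude fibre and lysine constraints are tight.
So sunflower meal = 1.027 kg, pea protein = 1.56 kg.
Objective = 0.3·1.027 + 1.41·1.56 = 2.5077.

$2.51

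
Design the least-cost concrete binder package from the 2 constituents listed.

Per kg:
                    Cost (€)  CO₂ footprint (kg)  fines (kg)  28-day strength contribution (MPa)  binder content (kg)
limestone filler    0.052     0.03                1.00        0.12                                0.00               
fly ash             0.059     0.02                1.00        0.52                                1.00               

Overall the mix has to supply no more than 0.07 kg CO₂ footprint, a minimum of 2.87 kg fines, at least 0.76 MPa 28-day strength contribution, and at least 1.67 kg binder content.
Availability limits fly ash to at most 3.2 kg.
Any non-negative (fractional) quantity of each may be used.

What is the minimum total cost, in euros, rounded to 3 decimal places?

€0.161

This is a linear program. Let x1 = kg of limestone filler, x2 = kg of fly ash.
Minimise 0.052x1 + 0.059x2 with:
  0.03x1 + 0.02x2 ≤ 0.07   (CO₂ footprint)
  1x1 + 1x2 ≥ 2.87   (fines)
  0.12x1 + 0.52x2 ≥ 0.76   (28-day strength contribution)
  1x2 ≥ 1.67   (binder content)
  x2 ≤ 3.2
  x1, x2 ≥ 0.
Both inputs are positive at the optimum. The fines and binder content requirements are met with equality.
So limestone filler = 1.2 kg, fly ash = 1.67 kg.
Hence cost = 0.052·1.2 + 0.059·1.67 = €0.16093.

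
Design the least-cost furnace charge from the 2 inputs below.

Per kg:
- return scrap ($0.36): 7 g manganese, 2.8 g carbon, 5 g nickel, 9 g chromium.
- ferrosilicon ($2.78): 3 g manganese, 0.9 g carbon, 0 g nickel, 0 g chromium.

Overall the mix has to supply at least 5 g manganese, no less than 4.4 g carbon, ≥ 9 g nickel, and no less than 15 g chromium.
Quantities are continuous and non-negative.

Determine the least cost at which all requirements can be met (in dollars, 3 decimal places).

$0.648

This is a linear program. Let x1 = kg of return scrap, x2 = kg of ferrosilicon.
min 0.36x1 + 2.78x2 subject to:
  7x1 + 3x2 ≥ 5   (manganese)
  2.8x1 + 0.9x2 ≥ 4.4   (carbon)
  5x1 ≥ 9   (nickel)
  9x1 ≥ 15   (chromium)
  x1, x2 ≥ 0.
At the optimum only return scrap is positive (ferrosilicon = 0). There the nickel constraint is tight.
So return scrap = 1.8 kg.
Total cost: 0.36·1.8 = 0.64800.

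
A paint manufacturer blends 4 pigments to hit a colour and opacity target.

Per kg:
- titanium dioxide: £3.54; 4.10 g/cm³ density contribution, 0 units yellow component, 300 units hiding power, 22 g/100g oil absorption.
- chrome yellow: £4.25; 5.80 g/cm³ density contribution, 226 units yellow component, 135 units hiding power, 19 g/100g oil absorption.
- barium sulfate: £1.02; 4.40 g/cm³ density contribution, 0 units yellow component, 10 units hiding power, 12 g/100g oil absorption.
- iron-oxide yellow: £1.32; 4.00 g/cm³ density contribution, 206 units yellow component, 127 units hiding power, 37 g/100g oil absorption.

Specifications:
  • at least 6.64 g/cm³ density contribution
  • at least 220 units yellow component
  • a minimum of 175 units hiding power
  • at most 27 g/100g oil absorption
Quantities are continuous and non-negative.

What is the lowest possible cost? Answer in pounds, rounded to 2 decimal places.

£4.31

Let x1 = kg of titanium dioxide, x2 = kg of chrome yellow, x3 = kg of barium sulfate, x4 = kg of iron-oxide yellow.
min 3.54x1 + 4.25x2 + 1.02x3 + 1.32x4 with:
  4.1x1 + 5.8x2 + 4.4x3 + 4x4 ≥ 6.64   (density contribution)
  226x2 + 206x4 ≥ 220   (yellow component)
  300x1 + 135x2 + 10x3 + 127x4 ≥ 175   (hiding power)
  22x1 + 19x2 + 12x3 + 37x4 ≤ 27   (oil absorption)
  x1, x2, x3, x4 ≥ 0.
All 4 inputs are positive at the optimum. The density contribution, yellow component, hiding power, oil absorption requirements are met with equality.
So titanium dioxide = 0.1378 kg, chrome yellow = 0.8043 kg, barium sulfate = 0.1518 kg, iron-oxide yellow = 0.1856 kg.
Hence cost = 3.54·0.1378 + 4.25·0.8043 + 1.02·0.1518 + 1.32·0.1856 = £4.3059.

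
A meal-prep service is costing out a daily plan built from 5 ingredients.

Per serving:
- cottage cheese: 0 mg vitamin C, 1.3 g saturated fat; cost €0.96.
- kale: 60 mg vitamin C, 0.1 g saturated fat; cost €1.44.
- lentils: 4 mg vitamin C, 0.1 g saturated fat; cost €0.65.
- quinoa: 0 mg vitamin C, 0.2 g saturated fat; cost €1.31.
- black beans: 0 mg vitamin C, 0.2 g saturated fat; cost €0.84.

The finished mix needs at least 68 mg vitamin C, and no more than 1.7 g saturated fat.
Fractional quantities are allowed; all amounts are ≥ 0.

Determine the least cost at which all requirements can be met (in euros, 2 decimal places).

Treat it as an LP. Let x1 = servings of cottage cheese, x2 = servings of kale, x3 = servings of lentils, x4 = servings of quinoa, x5 = servings of black beans.
Minimise 0.96x1 + 1.44x2 + 0.65x3 + 1.31x4 + 0.84x5 subject to:
  60x2 + 4x3 ≥ 68   (vitamin C)
  1.3x1 + 0.1x2 + 0.1x3 + 0.2x4 + 0.2x5 ≤ 1.7   (saturated fat)
  x1, x2, x3, x4, x5 ≥ 0.
At the optimum only kale is positive (cottage cheese, lentils, quinoa, black beans = 0). The vitamin C requirement is met with equality.
Optimal quantities: kale = 1.133 servings.
Total cost: 1.44·1.133 = 1.6315.

€1.63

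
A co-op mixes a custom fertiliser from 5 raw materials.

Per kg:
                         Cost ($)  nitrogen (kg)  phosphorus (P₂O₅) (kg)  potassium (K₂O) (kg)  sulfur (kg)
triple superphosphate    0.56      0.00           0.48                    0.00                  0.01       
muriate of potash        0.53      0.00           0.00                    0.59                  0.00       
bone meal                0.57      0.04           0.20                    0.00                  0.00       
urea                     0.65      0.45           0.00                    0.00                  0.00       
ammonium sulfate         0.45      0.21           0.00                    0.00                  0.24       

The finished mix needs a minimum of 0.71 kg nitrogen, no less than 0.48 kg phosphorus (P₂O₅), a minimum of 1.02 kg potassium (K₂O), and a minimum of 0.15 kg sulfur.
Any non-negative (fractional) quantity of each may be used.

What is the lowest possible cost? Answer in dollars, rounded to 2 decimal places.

$2.59

This is a linear program. Let x1 = kg of triple superphosphate, x2 = kg of muriate of potash, x3 = kg of bone meal, x4 = kg of urea, x5 = kg of ammonium sulfate.
min 0.56x1 + 0.53x2 + 0.57x3 + 0.65x4 + 0.45x5 subject to:
  0.04x3 + 0.45x4 + 0.21x5 ≥ 0.71   (nitrogen)
  0.48x1 + 0.2x3 ≥ 0.48   (phosphorus (P₂O₅))
  0.59x2 ≥ 1.02   (potassium (K₂O))
  0.01x1 + 0.24x5 ≥ 0.15   (sulfur)
  x1, x2, x3, x4, x5 ≥ 0.
The minimum-cost mix takes nothing from bone meal — only triple superphosphate, muriate of potash, urea, ammonium sulfate. Binding constraints: nitrogen, phosphorus (P₂O₅), potassium (K₂O), sulfur.
That vertex is x1 = 1, x2 = 1.729, x4 = 1.306, x5 = 0.5833.
Total cost: 0.56·1 + 0.53·1.729 + 0.65·1.306 + 0.45·0.5833 = 2.5878.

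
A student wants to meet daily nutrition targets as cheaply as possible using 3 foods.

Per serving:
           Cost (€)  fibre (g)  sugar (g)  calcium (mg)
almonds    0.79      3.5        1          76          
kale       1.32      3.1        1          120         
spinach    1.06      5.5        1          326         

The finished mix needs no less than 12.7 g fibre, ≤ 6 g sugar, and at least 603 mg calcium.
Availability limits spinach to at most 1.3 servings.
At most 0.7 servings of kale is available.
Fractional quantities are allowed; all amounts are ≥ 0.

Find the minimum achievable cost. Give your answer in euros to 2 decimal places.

€3.24

Treat it as an LP. Let x1 = servings of almonds, x2 = servings of kale, x3 = servings of spinach.
Minimize 0.79x1 + 1.32x2 + 1.06x3 s.t.:
  3.5x1 + 3.1x2 + 5.5x3 ≥ 12.7   (fibre)
  1x1 + 1x2 + 1x3 ≤ 6   (sugar)
  76x1 + 120x2 + 326x3 ≥ 603   (calcium)
  x3 ≤ 1.3
  x2 ≤ 0.7
  x1, x2, x3 ≥ 0.
The optimal basis is {almonds, spinach}; kale drops out. The calcium and the spinach cap requirements are met with equality.
Solving gives x1 = 2.358, x3 = 1.3.
Cost = 0.79·2.358 + 1.06·1.3 = 3.2408.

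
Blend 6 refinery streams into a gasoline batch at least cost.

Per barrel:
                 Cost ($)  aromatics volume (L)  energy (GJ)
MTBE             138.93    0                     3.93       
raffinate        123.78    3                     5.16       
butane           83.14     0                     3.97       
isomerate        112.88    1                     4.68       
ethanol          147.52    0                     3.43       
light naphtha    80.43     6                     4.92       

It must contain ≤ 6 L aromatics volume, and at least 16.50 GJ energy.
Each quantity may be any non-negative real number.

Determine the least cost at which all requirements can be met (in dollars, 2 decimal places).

Let x1 = barrels of MTBE, x2 = barrels of raffinate, x3 = barrels of butane, x4 = barrels of isomerate, x5 = barrels of ethanol, x6 = barrels of light naphtha.
Minimise 138.93x1 + 123.78x2 + 83.14x3 + 112.88x4 + 147.52x5 + 80.43x6 s.t.:
  3x2 + 1x4 + 6x6 ≤ 6   (aromatics volume)
  3.93x1 + 5.16x2 + 3.97x3 + 4.68x4 + 3.43x5 + 4.92x6 ≥ 16.5   (energy)
  x1, x2, x3, x4, x5, x6 ≥ 0.
The minimum-cost mix takes nothing from MTBE, raffinate, isomerate, ethanol — only butane, light naphtha. Binding constraints: aromatics volume and energy.
Solving gives x3 = 2.9169, x6 = 1.
Objective = 83.14·2.9169 + 80.43·1 = 322.9411.

$322.94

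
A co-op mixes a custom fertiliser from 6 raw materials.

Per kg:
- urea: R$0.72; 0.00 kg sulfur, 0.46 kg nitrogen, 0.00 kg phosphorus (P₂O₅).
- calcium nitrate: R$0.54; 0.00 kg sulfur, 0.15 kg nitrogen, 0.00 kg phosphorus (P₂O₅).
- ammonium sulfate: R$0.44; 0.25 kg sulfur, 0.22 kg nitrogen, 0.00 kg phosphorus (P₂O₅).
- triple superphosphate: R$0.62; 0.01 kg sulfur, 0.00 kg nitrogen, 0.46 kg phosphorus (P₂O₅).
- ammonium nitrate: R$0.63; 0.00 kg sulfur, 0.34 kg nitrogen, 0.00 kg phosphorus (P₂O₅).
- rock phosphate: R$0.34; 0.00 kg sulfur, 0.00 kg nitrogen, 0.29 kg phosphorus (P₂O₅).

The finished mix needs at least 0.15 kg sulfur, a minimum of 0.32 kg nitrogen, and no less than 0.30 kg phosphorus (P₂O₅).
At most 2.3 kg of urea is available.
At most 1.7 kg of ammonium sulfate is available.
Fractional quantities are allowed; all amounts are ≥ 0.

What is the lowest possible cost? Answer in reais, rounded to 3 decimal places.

Let x1 = kg of urea, x2 = kg of calcium nitrate, x3 = kg of ammonium sulfate, x4 = kg of triple superphosphate, x5 = kg of ammonium nitrate, x6 = kg of rock phosphate.
Minimise 0.72x1 + 0.54x2 + 0.44x3 + 0.62x4 + 0.63x5 + 0.34x6 with:
  0.25x3 + 0.01x4 ≥ 0.15   (sulfur)
  0.46x1 + 0.15x2 + 0.22x3 + 0.34x5 ≥ 0.32   (nitrogen)
  0.46x4 + 0.29x6 ≥ 0.3   (phosphorus (P₂O₅))
  x1 ≤ 2.3
  x3 ≤ 1.7
  x1, x2, x3, x4, x5, x6 ≥ 0.
The cheapest feasible vertex uses only urea, ammonium sulfate, rock phosphate; calcium nitrate, triple superphosphate, ammonium nitrate are not used. There the sulfur, nitrogen, phosphorus (P₂O₅) constraints are tight.
Optimal quantities: urea = 0.4087 kg, ammonium sulfate = 0.6 kg, rock phosphate = 1.034 kg.
Objective = 0.72·0.4087 + 0.44·0.6 + 0.34·1.034 = 0.90982.

R$0.910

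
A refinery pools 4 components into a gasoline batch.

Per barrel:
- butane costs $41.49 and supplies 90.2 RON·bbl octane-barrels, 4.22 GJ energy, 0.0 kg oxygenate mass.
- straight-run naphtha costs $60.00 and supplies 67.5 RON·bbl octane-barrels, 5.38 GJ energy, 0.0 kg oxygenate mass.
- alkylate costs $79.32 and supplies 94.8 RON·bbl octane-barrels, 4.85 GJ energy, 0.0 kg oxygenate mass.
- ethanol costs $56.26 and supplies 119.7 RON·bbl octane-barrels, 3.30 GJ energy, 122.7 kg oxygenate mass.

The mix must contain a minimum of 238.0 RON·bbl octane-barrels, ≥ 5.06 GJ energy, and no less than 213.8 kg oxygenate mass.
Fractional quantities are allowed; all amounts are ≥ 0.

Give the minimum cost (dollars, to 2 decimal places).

Treat it as an LP. Let x1 = barrels of butane, x2 = barrels of straight-run naphtha, x3 = barrels of alkylate, x4 = barrels of ethanol.
min 41.49x1 + 60x2 + 79.32x3 + 56.26x4 with:
  90.2x1 + 67.5x2 + 94.8x3 + 119.7x4 ≥ 238   (octane-barrels)
  4.22x1 + 5.38x2 + 4.85x3 + 3.3x4 ≥ 5.06   (energy)
  122.7x4 ≥ 213.8   (oxygenate mass)
  x1, x2, x3, x4 ≥ 0.
At the optimum only butane, ethanol are positive (straight-run naphtha, alkylate = 0). Binding constraints: octane-barrels and oxygenate mass.
That vertex is x1 = 0.32625, x4 = 1.7425.
Objective = 41.49·0.32625 + 56.26·1.7425 = 111.5692.

$111.57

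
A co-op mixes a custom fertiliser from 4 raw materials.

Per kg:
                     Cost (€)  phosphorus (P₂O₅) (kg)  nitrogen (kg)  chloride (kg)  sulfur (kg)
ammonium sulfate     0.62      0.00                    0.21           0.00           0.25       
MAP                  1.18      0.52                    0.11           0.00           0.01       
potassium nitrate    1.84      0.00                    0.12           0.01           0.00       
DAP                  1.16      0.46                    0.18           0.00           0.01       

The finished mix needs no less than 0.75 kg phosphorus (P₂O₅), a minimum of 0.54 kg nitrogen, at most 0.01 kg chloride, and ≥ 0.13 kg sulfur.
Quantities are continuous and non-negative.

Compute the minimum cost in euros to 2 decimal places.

€2.62

Treat it as an LP. Let x1 = kg of ammonium sulfate, x2 = kg of MAP, x3 = kg of potassium nitrate, x4 = kg of DAP.
Minimise 0.62x1 + 1.18x2 + 1.84x3 + 1.16x4 subject to:
  0.52x2 + 0.46x4 ≥ 0.75   (phosphorus (P₂O₅))
  0.21x1 + 0.11x2 + 0.12x3 + 0.18x4 ≥ 0.54   (nitrogen)
  0.01x3 ≤ 0.01   (chloride)
  0.25x1 + 0.01x2 + 0.01x4 ≥ 0.13   (sulfur)
  x1, x2, x3, x4 ≥ 0.
The optimal basis is {ammonium sulfate, DAP}; MAP, potassium nitrate drop out. There the phosphorus (P₂O₅) and nitrogen constraints are tight.
Optimal quantities: ammonium sulfate = 1.174 kg, DAP = 1.63 kg.
Total cost: 0.62·1.174 + 1.16·1.63 = 2.6187.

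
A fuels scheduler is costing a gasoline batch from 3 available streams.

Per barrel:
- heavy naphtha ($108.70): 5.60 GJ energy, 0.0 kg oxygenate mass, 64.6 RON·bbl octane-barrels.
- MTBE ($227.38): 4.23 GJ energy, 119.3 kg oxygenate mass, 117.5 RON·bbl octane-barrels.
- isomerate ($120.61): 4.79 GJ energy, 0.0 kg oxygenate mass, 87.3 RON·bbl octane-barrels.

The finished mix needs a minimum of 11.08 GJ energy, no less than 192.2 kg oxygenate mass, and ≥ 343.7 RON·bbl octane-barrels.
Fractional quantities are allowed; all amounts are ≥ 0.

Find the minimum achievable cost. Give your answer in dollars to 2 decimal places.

Treat it as an LP. Let x1 = barrels of heavy naphtha, x2 = barrels of MTBE, x3 = barrels of isomerate.
Minimize 108.7x1 + 227.38x2 + 120.61x3 subject to:
  5.6x1 + 4.23x2 + 4.79x3 ≥ 11.08   (energy)
  119.3x2 ≥ 192.2   (oxygenate mass)
  64.6x1 + 117.5x2 + 87.3x3 ≥ 343.7   (octane-barrels)
  x1, x2, x3 ≥ 0.
At the optimum only MTBE, isomerate are positive (heavy naphtha = 0). The oxygenate mass and octane-barrels requirements are met with equality.
So MTBE = 1.6111 barrels, isomerate = 1.7686 barrels.
Hence cost = 227.38·1.6111 + 120.61·1.7686 = $579.6428.

$579.64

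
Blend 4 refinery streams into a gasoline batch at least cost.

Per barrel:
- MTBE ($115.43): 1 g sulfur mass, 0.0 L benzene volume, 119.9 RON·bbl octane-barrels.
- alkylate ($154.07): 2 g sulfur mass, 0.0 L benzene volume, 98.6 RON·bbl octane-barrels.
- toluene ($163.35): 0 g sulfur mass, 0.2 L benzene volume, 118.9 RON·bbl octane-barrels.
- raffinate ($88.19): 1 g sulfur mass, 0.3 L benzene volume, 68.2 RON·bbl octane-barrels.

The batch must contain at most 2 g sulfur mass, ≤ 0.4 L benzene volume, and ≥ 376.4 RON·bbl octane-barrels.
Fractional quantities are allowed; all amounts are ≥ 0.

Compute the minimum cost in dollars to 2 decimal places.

Let x1 = barrels of MTBE, x2 = barrels of alkylate, x3 = barrels of toluene, x4 = barrels of raffinate.
min 115.43x1 + 154.07x2 + 163.35x3 + 88.19x4 with:
  1x1 + 2x2 + 1x4 ≤ 2   (sulfur mass)
  0.2x3 + 0.3x4 ≤ 0.4   (benzene volume)
  119.9x1 + 98.6x2 + 118.9x3 + 68.2x4 ≥ 376.4   (octane-barrels)
  x1, x2, x3, x4 ≥ 0.
The optimal basis is {MTBE, toluene}; alkylate, raffinate drop out. The sulfur mass and octane-barrels requirements are met with equality.
So MTBE = 2 barrels, toluene = 1.1489 barrels.
Hence cost = 115.43·2 + 163.35·1.1489 = $418.5328.

$418.53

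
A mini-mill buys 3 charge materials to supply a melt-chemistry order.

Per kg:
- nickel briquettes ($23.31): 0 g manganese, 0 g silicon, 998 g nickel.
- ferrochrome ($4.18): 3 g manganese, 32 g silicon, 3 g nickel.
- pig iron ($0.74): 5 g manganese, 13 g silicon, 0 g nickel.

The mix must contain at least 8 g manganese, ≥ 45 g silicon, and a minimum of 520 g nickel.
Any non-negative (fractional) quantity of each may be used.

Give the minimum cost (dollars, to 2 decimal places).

This is a linear program. Let x1 = kg of nickel briquettes, x2 = kg of ferrochrome, x3 = kg of pig iron.
Minimise 23.31x1 + 4.18x2 + 0.74x3 with:
  3x2 + 5x3 ≥ 8   (manganese)
  32x2 + 13x3 ≥ 45   (silicon)
  998x1 + 3x2 ≥ 520   (nickel)
  x1, x2, x3 ≥ 0.
At the optimum only nickel briquettes, pig iron are positive (ferrochrome = 0). The silicon and nickel requirements are met with equality.
Solving gives x1 = 0.521, x3 = 3.462.
Cost = 23.31·0.521 + 0.74·3.462 = 14.7064.

$14.71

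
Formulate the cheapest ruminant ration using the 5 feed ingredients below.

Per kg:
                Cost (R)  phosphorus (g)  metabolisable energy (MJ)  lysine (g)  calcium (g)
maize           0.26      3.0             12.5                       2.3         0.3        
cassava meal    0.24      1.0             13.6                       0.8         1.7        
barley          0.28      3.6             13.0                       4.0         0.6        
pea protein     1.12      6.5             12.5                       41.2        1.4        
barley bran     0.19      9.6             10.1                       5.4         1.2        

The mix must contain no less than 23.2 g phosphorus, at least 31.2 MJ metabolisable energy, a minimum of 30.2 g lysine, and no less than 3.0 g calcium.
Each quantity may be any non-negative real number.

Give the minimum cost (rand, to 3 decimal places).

R0.933

Let x1 = kg of maize, x2 = kg of cassava meal, x3 = kg of barley, x4 = kg of pea protein, x5 = kg of barley bran.
Minimise 0.26x1 + 0.24x2 + 0.28x3 + 1.12x4 + 0.19x5 s.t.:
  3x1 + 1x2 + 3.6x3 + 6.5x4 + 9.6x5 ≥ 23.2   (phosphorus)
  12.5x1 + 13.6x2 + 13x3 + 12.5x4 + 10.1x5 ≥ 31.2   (metabolisable energy)
  2.3x1 + 0.8x2 + 4x3 + 41.2x4 + 5.4x5 ≥ 30.2   (lysine)
  0.3x1 + 1.7x2 + 0.6x3 + 1.4x4 + 1.2x5 ≥ 3   (calcium)
  x1, x2, x3, x4, x5 ≥ 0.
The minimum-cost mix takes nothing from maize, cassava meal, barley — only pea protein, barley bran. There the metabolisable energy and lysine constraints are tight.
Optimal quantities: pea protein = 0.3917 kg, barley bran = 2.604 kg.
Objective = 1.12·0.3917 + 0.19·2.604 = 0.93346.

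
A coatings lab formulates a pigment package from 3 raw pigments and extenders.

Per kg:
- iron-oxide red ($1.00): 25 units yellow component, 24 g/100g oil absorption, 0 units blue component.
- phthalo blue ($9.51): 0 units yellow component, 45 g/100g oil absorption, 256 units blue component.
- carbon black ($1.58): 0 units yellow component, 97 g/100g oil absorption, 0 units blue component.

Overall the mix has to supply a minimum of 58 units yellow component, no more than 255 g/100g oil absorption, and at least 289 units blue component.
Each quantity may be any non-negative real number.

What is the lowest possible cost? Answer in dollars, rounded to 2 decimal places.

This is a linear program. Let x1 = kg of iron-oxide red, x2 = kg of phthalo blue, x3 = kg of carbon black.
Minimize 1x1 + 9.51x2 + 1.58x3 with:
  25x1 ≥ 58   (yellow component)
  24x1 + 45x2 + 97x3 ≤ 255   (oil absorption)
  256x2 ≥ 289   (blue component)
  x1, x2, x3 ≥ 0.
At the optimum only iron-oxide red, phthalo blue are positive (carbon black = 0). The yellow component and blue component requirements are met with equality.
So iron-oxide red = 2.32 kg, phthalo blue = 1.129 kg.
Hence cost = 1·2.32 + 9.51·1.129 = $13.0568.

$13.06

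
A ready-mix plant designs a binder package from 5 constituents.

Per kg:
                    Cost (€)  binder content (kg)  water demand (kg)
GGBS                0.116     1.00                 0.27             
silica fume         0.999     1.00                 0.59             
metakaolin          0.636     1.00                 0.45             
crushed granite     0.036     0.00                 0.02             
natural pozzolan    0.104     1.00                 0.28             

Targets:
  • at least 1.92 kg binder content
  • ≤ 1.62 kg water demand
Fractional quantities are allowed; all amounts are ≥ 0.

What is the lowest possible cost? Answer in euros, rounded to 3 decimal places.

Let x1 = kg of GGBS, x2 = kg of silica fume, x3 = kg of metakaolin, x4 = kg of crushed granite, x5 = kg of natural pozzolan.
Minimise 0.116x1 + 0.999x2 + 0.636x3 + 0.036x4 + 0.104x5 with:
  1x1 + 1x2 + 1x3 + 1x5 ≥ 1.92   (binder content)
  0.27x1 + 0.59x2 + 0.45x3 + 0.02x4 + 0.28x5 ≤ 1.62   (water demand)
  x1, x2, x3, x4, x5 ≥ 0.
The cheapest feasible vertex uses only natural pozzolan; GGBS, silica fume, metakaolin, crushed granite are not used. Binding constraint: binder content.
That vertex is x5 = 1.92.
Hence cost = 0.104·1.92 = €0.19968.

€0.200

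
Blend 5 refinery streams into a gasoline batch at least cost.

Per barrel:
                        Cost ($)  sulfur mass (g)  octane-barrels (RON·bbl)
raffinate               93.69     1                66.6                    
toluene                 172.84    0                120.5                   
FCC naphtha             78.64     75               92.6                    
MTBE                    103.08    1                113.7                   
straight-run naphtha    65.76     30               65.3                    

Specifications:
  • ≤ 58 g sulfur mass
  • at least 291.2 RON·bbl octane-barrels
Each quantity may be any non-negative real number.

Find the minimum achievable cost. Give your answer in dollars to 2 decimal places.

This is a linear program. Let x1 = barrels of raffinate, x2 = barrels of toluene, x3 = barrels of FCC naphtha, x4 = barrels of MTBE, x5 = barrels of straight-run naphtha.
min 93.69x1 + 172.84x2 + 78.64x3 + 103.08x4 + 65.76x5 s.t.:
  1x1 + 75x3 + 1x4 + 30x5 ≤ 58   (sulfur mass)
  66.6x1 + 120.5x2 + 92.6x3 + 113.7x4 + 65.3x5 ≥ 291.2   (octane-barrels)
  x1, x2, x3, x4, x5 ≥ 0.
The optimal basis is {FCC naphtha, MTBE}; raffinate, toluene, straight-run naphtha drop out. The sulfur mass and octane-barrels requirements are met with equality.
That vertex is x3 = 0.7473, x4 = 1.9525.
Total cost: 78.64·0.7473 + 103.08·1.9525 = 260.0314.

$260.03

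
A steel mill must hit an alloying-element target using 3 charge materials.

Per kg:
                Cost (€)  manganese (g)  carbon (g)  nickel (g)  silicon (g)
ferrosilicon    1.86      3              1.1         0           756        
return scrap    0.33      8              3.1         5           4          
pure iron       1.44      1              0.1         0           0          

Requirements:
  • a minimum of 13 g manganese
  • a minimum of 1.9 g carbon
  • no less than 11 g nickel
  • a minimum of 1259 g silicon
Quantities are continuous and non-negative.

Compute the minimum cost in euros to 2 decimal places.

€3.80

Let x1 = kg of ferrosilicon, x2 = kg of return scrap, x3 = kg of pure iron.
min 1.86x1 + 0.33x2 + 1.44x3 with:
  3x1 + 8x2 + 1x3 ≥ 13   (manganese)
  1.1x1 + 3.1x2 + 0.1x3 ≥ 1.9   (carbon)
  5x2 ≥ 11   (nickel)
  756x1 + 4x2 ≥ 1259   (silicon)
  x1, x2, x3 ≥ 0.
The cheapest feasible vertex uses only ferrosilicon, return scrap; pure iron is not used. There the nickel and silicon constraints are tight.
So ferrosilicon = 1.654 kg, return scrap = 2.2 kg.
Hence cost = 1.86·1.654 + 0.33·2.2 = €3.8024.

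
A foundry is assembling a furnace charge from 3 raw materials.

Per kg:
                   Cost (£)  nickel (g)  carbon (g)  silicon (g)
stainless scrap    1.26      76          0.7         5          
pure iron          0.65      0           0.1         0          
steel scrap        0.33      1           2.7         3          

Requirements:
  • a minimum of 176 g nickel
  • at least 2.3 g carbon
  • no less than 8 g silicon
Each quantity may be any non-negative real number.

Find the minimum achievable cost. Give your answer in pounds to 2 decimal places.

Set it up as a linear program. Let x1 = kg of stainless scrap, x2 = kg of pure iron, x3 = kg of steel scrap.
Minimize 1.26x1 + 0.65x2 + 0.33x3 s.t.:
  76x1 + 1x3 ≥ 176   (nickel)
  0.7x1 + 0.1x2 + 2.7x3 ≥ 2.3   (carbon)
  5x1 + 3x3 ≥ 8   (silicon)
  x1, x2, x3 ≥ 0.
The cheapest feasible vertex uses only stainless scrap, steel scrap; pure iron is not used. The nickel and carbon requirements are met with equality.
Solving gives x1 = 2.312, x3 = 0.2523.
Objective = 1.26·2.312 + 0.33·0.2523 = 2.9964.

£3.00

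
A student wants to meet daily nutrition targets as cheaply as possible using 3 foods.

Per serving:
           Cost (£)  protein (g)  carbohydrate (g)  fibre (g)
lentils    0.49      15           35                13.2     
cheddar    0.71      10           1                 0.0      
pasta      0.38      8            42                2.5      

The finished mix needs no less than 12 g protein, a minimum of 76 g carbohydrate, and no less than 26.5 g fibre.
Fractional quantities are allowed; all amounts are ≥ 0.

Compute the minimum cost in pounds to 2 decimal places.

Set it up as a linear program. Let x1 = servings of lentils, x2 = servings of cheddar, x3 = servings of pasta.
Minimize 0.49x1 + 0.71x2 + 0.38x3 subject to:
  15x1 + 10x2 + 8x3 ≥ 12   (protein)
  35x1 + 1x2 + 42x3 ≥ 76   (carbohydrate)
  13.2x1 + 2.5x3 ≥ 26.5   (fibre)
  x1, x2, x3 ≥ 0.
The cheapest feasible vertex uses only lentils, pasta; cheddar is not used. The carbohydrate and fibre requirements are met with equality.
Solving gives x1 = 1.977, x3 = 0.1621.
Hence cost = 0.49·1.977 + 0.38·0.1621 = £1.0303.

£1.03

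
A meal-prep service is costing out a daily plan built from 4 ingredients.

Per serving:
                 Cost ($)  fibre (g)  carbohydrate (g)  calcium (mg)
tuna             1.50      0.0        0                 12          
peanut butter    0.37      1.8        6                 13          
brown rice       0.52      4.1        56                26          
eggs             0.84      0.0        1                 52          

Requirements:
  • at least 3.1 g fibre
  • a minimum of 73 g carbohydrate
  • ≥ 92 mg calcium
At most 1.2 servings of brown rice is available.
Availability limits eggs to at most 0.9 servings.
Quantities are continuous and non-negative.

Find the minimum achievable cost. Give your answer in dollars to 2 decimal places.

$1.78

Let x1 = servings of tuna, x2 = servings of peanut butter, x3 = servings of brown rice, x4 = servings of eggs.
min 1.5x1 + 0.37x2 + 0.52x3 + 0.84x4 s.t.:
  1.8x2 + 4.1x3 ≥ 3.1   (fibre)
  6x2 + 56x3 + 1x4 ≥ 73   (carbohydrate)
  12x1 + 13x2 + 26x3 + 52x4 ≥ 92   (calcium)
  x3 ≤ 1.2
  x4 ≤ 0.9
  x1, x2, x3, x4 ≥ 0.
At the optimum only peanut butter, brown rice, eggs are positive (tuna = 0). Binding constraints: calcium, the brown rice cap, the eggs cap.
So peanut butter = 1.077 servings, brown rice = 1.2 servings, eggs = 0.9 servings.
Total cost: 0.37·1.077 + 0.52·1.2 + 0.84·0.9 = 1.7785.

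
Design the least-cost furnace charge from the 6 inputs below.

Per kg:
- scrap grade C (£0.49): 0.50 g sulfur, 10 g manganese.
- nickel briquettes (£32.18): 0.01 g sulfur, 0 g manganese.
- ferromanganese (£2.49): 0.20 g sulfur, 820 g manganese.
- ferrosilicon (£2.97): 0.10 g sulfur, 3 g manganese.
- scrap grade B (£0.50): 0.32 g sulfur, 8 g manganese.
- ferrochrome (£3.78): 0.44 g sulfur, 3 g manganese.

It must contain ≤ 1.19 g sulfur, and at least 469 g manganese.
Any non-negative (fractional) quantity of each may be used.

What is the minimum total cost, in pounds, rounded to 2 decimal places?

£1.42

Let x1 = kg of scrap grade C, x2 = kg of nickel briquettes, x3 = kg of ferromanganese, x4 = kg of ferrosilicon, x5 = kg of scrap grade B, x6 = kg of ferrochrome.
Minimise 0.49x1 + 32.18x2 + 2.49x3 + 2.97x4 + 0.5x5 + 3.78x6 with:
  0.5x1 + 0.01x2 + 0.2x3 + 0.1x4 + 0.32x5 + 0.44x6 ≤ 1.19   (sulfur)
  10x1 + 820x3 + 3x4 + 8x5 + 3x6 ≥ 469   (manganese)
  x1, x2, x3, x4, x5, x6 ≥ 0.
At the optimum only ferromanganese is positive (scrap grade C, nickel briquettes, ferrosilicon, scrap grade B, ferrochrome = 0). The manganese requirement is met with equality.
That vertex is x3 = 0.572.
Cost = 2.49·0.572 = 1.4243.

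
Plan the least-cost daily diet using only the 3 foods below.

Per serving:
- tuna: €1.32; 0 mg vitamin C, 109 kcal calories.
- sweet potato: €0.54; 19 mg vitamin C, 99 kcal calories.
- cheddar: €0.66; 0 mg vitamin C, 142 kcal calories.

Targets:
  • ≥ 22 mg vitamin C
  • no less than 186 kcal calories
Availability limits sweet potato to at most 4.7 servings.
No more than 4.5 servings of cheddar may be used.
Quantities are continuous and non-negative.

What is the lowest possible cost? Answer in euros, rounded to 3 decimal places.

This is a linear program. Let x1 = servings of tuna, x2 = servings of sweet potato, x3 = servings of cheddar.
Minimize 1.32x1 + 0.54x2 + 0.66x3 s.t.:
  19x2 ≥ 22   (vitamin C)
  109x1 + 99x2 + 142x3 ≥ 186   (calories)
  x2 ≤ 4.7
  x3 ≤ 4.5
  x1, x2, x3 ≥ 0.
The optimal basis is {sweet potato, cheddar}; tuna drops out. The vitamin C and calories requirements are met with equality.
Solving gives x2 = 1.158, x3 = 0.5026.
Cost = 0.54·1.158 + 0.66·0.5026 = 0.95704.

€0.957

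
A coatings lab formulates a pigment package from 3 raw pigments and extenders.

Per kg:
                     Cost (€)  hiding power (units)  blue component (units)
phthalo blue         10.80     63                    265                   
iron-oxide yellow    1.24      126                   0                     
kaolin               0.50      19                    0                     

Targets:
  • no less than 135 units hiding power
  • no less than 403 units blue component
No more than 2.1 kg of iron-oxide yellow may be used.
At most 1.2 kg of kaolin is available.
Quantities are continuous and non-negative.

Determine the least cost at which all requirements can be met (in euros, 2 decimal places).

This is a linear program. Let x1 = kg of phthalo blue, x2 = kg of iron-oxide yellow, x3 = kg of kaolin.
min 10.8x1 + 1.24x2 + 0.5x3 subject to:
  63x1 + 126x2 + 19x3 ≥ 135   (hiding power)
  265x1 ≥ 403   (blue component)
  x2 ≤ 2.1
  x3 ≤ 1.2
  x1, x2, x3 ≥ 0.
The cheapest feasible vertex uses only phthalo blue, iron-oxide yellow; kaolin is not used. Binding constraints: hiding power and blue component.
Optimal quantities: phthalo blue = 1.521 kg, iron-oxide yellow = 0.3111 kg.
Total cost: 10.8·1.521 + 1.24·0.3111 = 16.8126.

€16.81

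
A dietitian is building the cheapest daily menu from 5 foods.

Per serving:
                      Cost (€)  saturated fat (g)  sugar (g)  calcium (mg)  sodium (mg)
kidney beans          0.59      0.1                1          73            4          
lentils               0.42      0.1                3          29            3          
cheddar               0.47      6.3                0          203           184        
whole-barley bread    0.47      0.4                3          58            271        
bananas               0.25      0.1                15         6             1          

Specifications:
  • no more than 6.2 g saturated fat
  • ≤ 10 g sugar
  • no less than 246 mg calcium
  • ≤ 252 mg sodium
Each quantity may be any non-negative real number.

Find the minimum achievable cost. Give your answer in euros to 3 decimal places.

Let x1 = servings of kidney beans, x2 = servings of lentils, x3 = servings of cheddar, x4 = servings of whole-barley bread, x5 = servings of bananas.
Minimize 0.59x1 + 0.42x2 + 0.47x3 + 0.47x4 + 0.25x5 with:
  0.1x1 + 0.1x2 + 6.3x3 + 0.4x4 + 0.1x5 ≤ 6.2   (saturated fat)
  1x1 + 3x2 + 3x4 + 15x5 ≤ 10   (sugar)
  73x1 + 29x2 + 203x3 + 58x4 + 6x5 ≥ 246   (calcium)
  4x1 + 3x2 + 184x3 + 271x4 + 1x5 ≤ 252   (sodium)
  x1, x2, x3, x4, x5 ≥ 0.
The cheapest feasible vertex uses only kidney beans, cheddar; lentils, whole-barley bread, bananas are not used. The saturated fat and calcium requirements are met with equality.
So kidney beans = 0.6624 servings, cheddar = 0.9736 servings.
Objective = 0.59·0.6624 + 0.47·0.9736 = 0.84841.

€0.848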